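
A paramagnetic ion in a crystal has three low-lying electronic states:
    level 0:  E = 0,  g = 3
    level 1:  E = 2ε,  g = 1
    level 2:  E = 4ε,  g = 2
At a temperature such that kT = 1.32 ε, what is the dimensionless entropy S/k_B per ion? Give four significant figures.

Eᵢ/kT = 0, 1.51515, 3.03030.
Z = Σ gᵢe^(−Eᵢ/kT) = 3·e^(−0) + 1·e^(−1.51515) + 2·e^(−3.03030) = 3.00000 + 0.219775 + 0.0966023 = 3.31638.
⟨E⟩ = Σ EᵢPᵢ = 0.249054 ε.
S/k_B = ln Z + ⟨E⟩/kT = ln(3.31638) + 0.249054/1.32 = 1.19887 + 0.188677 = 1.388.

1.388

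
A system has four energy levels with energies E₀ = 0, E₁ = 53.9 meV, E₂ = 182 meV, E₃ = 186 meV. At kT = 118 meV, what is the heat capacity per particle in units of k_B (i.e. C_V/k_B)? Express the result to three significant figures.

Eᵢ/kT = 0, 0.45678, 1.5424, 1.5763.
Z = Σ e^(−Eᵢ/kT) = e^(−0) + e^(−0.45678) + e^(−1.5424) + e^(−1.5763) = 1.0000 + 0.63332 + 0.21387 + 0.20674 = 2.0539.
⟨E⟩ = 54.294 meV, ⟨E²⟩ = 7827.3 meV².
C_V/k_B = (⟨E²⟩ − ⟨E⟩²)/(kT)² = (7827.3 − 2947.8)/13924 = 0.350.

0.350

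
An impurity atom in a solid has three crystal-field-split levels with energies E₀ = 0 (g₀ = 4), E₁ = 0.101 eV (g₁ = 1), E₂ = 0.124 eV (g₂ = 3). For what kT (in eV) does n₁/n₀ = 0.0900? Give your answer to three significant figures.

n₁/n₀ = (g₁/g₀) exp[−(E₁−E₀)/kT] = 0.0900.
⇒ (E₁−E₀)/kT = ln((1/4)/0.0900) = ln(2.7778) = 1.0217.
kT = 0.101 eV / 1.0217 = 0.0989 eV.

0.0989 eV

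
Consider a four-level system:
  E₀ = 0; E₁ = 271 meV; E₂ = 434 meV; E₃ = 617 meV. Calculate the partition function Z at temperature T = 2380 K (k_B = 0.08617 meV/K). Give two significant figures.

Z = 1.4

k_BT = 0.08617 × 2380 K = 205.1 meV.
Eᵢ/kT = 0, 1.321, 2.116, 3.008.
Z = Σ e^(−Eᵢ/kT) = e^(−0) + e^(−1.321) + e^(−2.116) + e^(−3.008) = 1.000 + 0.2669 + 0.1205 + 0.04939 = 1.437.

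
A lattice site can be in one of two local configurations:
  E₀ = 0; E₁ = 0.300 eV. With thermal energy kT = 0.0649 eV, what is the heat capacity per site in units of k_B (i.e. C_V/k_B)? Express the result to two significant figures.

0.21

Eᵢ/kT = 0, 4.622.
Z = Σ e^(−Eᵢ/kT) = e^(−0) + e^(−4.622) = 1.000 + 0.009833 = 1.010.
⟨E⟩ = 0.002921 eV, ⟨E²⟩ = 0.0008762 eV².
C_V/k_B = (⟨E²⟩ − ⟨E⟩²)/(kT)² = (0.0008762 − 0.000008532)/0.004212 = 0.21.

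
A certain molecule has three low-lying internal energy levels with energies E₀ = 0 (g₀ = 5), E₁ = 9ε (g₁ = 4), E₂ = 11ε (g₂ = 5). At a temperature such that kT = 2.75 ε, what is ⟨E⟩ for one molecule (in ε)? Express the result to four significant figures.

Eᵢ/kT = 0, 3.27273, 4.00000.
Z = Σ gᵢe^(−Eᵢ/kT) = 5·e^(−0) + 4·e^(−3.27273) + 5·e^(−4.00000) = 5.00000 + 0.151611 + 0.0915782 = 5.24319.
⟨E⟩ = Σ Eᵢ gᵢe^(−Eᵢ/kT) / Z = (0·5.00000 + 9·0.151611 + 11·0.0915782) / 5.24319 = 0.4524 ε.

0.4524 ε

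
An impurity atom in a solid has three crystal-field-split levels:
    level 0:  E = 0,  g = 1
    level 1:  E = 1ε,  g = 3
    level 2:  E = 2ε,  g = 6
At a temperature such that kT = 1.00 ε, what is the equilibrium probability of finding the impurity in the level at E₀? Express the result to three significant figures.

0.343

Eᵢ/kT = 0, 1.0000, 2.0000.
Z = Σ gᵢe^(−Eᵢ/kT) = 1·e^(−0) + 3·e^(−1.0000) + 6·e^(−2.0000) = 1.0000 + 1.1036 + 0.81201 = 2.9156.
P₀ = g₀ e^(−E₀/kT) / Z = 1.0000/2.9156 = 0.343.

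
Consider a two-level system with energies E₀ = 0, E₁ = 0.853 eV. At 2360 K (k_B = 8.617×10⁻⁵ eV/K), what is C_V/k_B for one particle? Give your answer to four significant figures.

k_BT = 8.617×10⁻⁵ × 2360 K = 0.203361 eV.
Eᵢ/kT = 0, 4.19451.
Z = Σ e^(−Eᵢ/kT) = e^(−0) + e^(−4.19451) = 1.00000 + 0.0150781 = 1.01508.
⟨E⟩ = 0.0126705 eV, ⟨E²⟩ = 0.0108080 eV².
C_V/k_B = (⟨E²⟩ − ⟨E⟩²)/(kT)² = (0.0108080 − 0.000160542)/0.0413557 = 0.2575.

0.2575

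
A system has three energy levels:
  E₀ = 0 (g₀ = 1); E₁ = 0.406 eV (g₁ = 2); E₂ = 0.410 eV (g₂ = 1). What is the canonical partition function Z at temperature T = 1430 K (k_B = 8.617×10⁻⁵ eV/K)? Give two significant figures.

k_BT = 8.617×10⁻⁵ × 1430 K = 0.1232 eV.
Eᵢ/kT = 0, 3.295, 3.328.
Z = Σ gᵢe^(−Eᵢ/kT) = 1·e^(−0) + 2·e^(−3.295) + 1·e^(−3.328) = 1.000 + 0.07414 + 0.03586 = 1.110.

Z = 1.1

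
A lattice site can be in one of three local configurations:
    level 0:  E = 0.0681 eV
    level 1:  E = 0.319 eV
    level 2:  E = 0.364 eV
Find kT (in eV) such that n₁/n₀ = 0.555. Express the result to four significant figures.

n₁/n₀ = exp[−(E₁−E₀)/kT] = 0.555.
⇒ (E₁−E₀)/kT = ln(1/0.555) = ln(1.80180) = 0.588786.
kT = 0.2509 eV / 0.588786 = 0.4261 eV.

0.4261 eV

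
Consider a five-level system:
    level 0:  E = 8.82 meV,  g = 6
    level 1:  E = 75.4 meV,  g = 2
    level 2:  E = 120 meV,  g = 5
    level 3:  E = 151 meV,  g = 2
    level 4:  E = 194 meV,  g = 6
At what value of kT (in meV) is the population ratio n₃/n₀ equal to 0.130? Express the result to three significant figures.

151 meV

n₃/n₀ = (g₃/g₀) exp[−(E₃−E₀)/kT] = 0.130.
⇒ (E₃−E₀)/kT = ln((2/6)/0.130) = ln(2.5641) = 0.94161.
kT = 142.18 meV / 0.94161 = 151 meV.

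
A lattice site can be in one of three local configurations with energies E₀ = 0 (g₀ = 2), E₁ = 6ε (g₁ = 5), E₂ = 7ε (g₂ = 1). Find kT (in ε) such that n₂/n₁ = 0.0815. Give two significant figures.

n₂/n₁ = (g₂/g₁) exp[−(E₂−E₁)/kT] = 0.0815.
⇒ (E₂−E₁)/kT = ln((1/5)/0.0815) = ln(2.454) = 0.8977.
kT = 1ε / 0.8977 = 1.1 ε.

1.1 ε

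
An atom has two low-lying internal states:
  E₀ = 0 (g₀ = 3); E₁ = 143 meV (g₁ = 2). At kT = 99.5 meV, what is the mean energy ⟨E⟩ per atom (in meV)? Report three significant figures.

19.6 meV

Eᵢ/kT = 0, 1.4372.
Z = Σ gᵢe^(−Eᵢ/kT) = 3·e^(−0) + 2·e^(−1.4372) = 3.0000 + 0.47518 = 3.4752.
⟨E⟩ = Σ Eᵢ gᵢe^(−Eᵢ/kT) / Z = (0·3.0000 + 143·0.47518) / 3.4752 = 19.6 meV.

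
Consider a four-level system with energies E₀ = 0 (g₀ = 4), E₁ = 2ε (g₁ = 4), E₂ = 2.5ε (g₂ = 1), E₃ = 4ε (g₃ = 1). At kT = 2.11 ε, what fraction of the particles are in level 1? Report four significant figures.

0.2581

Eᵢ/kT = 0, 0.947867, 1.18483, 1.89573.
Z = Σ gᵢe^(−Eᵢ/kT) = 4·e^(−0) + 4·e^(−0.947867) + 1·e^(−1.18483) + 1·e^(−1.89573) = 4.00000 + 1.55027 + 0.305798 + 0.150209 = 6.00628.
P₁ = g₁ e^(−E₁/kT) / Z = 1.55027/6.00628 = 0.2581.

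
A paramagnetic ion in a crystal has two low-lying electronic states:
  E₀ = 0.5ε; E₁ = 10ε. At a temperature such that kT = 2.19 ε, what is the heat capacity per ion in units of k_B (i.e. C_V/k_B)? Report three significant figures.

Eᵢ/kT = 0.22831, 4.5662.
Z = Σ e^(−Eᵢ/kT) = e^(−0.22831) + e^(−4.5662) = 0.79588 + 0.010397 = 0.80628.
⟨E⟩ = 0.62250 ε, ⟨E²⟩ = 1.5363 ε².
C_V/k_B = (⟨E²⟩ − ⟨E⟩²)/(kT)² = (1.5363 − 0.38751)/4.7961 = 0.240.

0.240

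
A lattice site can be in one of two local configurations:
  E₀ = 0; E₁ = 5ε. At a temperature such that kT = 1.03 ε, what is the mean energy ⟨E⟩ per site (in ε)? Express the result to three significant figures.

Eᵢ/kT = 0, 4.8544.
Z = Σ e^(−Eᵢ/kT) = e^(−0) + e^(−4.8544) = 1.0000 + 0.0077940 = 1.0078.
⟨E⟩ = Σ Eᵢ e^(−Eᵢ/kT) / Z = (0·1.0000 + 5·0.0077940) / 1.0078 = 0.0387 ε.

0.0387 ε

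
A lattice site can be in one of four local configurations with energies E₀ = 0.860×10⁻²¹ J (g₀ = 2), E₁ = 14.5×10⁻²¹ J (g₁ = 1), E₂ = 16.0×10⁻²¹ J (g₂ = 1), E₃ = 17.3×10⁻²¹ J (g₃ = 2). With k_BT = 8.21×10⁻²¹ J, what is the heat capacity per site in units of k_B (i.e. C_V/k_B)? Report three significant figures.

Eᵢ/kT = 0.10475, 1.7661, 1.9488, 2.1072.
Z = Σ gᵢe^(−Eᵢ/kT) = 2·e^(−0.10475) + 1·e^(−1.7661) + 1·e^(−1.9488) + 2·e^(−2.1072) = 1.8011 + 0.17100 + 0.14244 + 0.24316 = 2.3577.
⟨E⟩ = 4.4595, ⟨E²⟩ = 62.147.
C_V/k_B = (⟨E²⟩ − ⟨E⟩²)/(kT)² = (62.147 − 19.887)/67.404 = 0.627.

0.627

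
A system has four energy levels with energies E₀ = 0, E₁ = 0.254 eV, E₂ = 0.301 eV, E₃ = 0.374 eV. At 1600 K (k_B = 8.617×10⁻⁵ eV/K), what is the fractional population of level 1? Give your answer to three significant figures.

k_BT = 8.617×10⁻⁵ × 1600 K = 0.13787 eV.
Eᵢ/kT = 0, 1.8423, 2.1832, 2.7127.
Z = Σ e^(−Eᵢ/kT) = e^(−0) + e^(−1.8423) + e^(−2.1832) + e^(−2.7127) = 1.0000 + 0.15845 + 0.11268 + 0.066357 = 1.3375.
P₁ = e^(−E₁/kT) / Z = 0.15845/1.3375 = 0.118.

0.118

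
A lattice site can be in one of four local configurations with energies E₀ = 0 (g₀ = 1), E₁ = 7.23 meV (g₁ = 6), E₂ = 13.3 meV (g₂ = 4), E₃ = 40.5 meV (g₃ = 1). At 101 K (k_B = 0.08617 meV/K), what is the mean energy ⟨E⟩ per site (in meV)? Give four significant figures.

k_BT = 0.08617 × 101 K = 8.70317 meV.
Eᵢ/kT = 0, 0.830732, 1.52818, 4.65348.
Z = Σ gᵢe^(−Eᵢ/kT) = 1·e^(−0) + 6·e^(−0.830732) + 4·e^(−1.52818) + 1·e^(−4.65348) = 1.00000 + 2.61438 + 0.867720 + 0.00952839 = 4.49163.
⟨E⟩ = Σ Eᵢ gᵢe^(−Eᵢ/kT) / Z = (0·1.00000 + 7.23·2.61438 + 13.3·0.867720 + 40.5·0.00952839) / 4.49163 = 6.864 meV.

6.864 meV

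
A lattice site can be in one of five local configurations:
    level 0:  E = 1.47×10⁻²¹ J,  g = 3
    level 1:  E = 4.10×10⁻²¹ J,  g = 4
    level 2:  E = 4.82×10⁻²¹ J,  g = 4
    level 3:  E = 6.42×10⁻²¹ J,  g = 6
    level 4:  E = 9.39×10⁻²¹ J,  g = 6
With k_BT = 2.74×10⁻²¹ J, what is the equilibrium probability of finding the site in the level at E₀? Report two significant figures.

0.43

Eᵢ/kT = 0.5365, 1.496, 1.759, 2.343, 3.427.
Z = Σ gᵢe^(−Eᵢ/kT) = 3·e^(−0.5365) + 4·e^(−1.496) + 4·e^(−1.759) + 6·e^(−2.343) + 6·e^(−3.427) = 1.754 + 0.8961 + 0.6889 + 0.5762 + 0.1949 = 4.110.
P₀ = g₀ e^(−E₀/kT) / Z = 1.754/4.110 = 0.43.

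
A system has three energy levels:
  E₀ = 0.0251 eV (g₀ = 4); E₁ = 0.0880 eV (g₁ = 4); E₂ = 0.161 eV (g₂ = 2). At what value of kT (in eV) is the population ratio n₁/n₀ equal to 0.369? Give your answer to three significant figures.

0.0631 eV

n₁/n₀ = (g₁/g₀) exp[−(E₁−E₀)/kT] = 0.369.
⇒ (E₁−E₀)/kT = ln((4/4)/0.369) = ln(2.7100) = 0.99695.
kT = 0.0629 eV / 0.99695 = 0.0631 eV.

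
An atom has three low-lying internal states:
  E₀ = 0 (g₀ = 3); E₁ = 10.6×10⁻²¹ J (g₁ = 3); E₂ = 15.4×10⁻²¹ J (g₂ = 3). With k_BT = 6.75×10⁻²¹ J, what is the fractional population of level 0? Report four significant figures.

Eᵢ/kT = 0, 1.57037, 2.28148.
Z = Σ gᵢe^(−Eᵢ/kT) = 3·e^(−0) + 3·e^(−1.57037) + 3·e^(−2.28148) = 3.00000 + 0.623905 + 0.306399 = 3.93030.
P₀ = g₀ e^(−E₀/kT) / Z = 3.00000/3.93030 = 0.7633.

0.7633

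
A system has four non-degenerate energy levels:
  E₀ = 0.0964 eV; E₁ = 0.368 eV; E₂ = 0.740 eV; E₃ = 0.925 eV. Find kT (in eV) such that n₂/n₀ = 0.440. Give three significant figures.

0.784 eV

n₂/n₀ = exp[−(E₂−E₀)/kT] = 0.440.
⇒ (E₂−E₀)/kT = ln(1/0.440) = ln(2.2727) = 0.82097.
kT = 0.6436 eV / 0.82097 = 0.784 eV.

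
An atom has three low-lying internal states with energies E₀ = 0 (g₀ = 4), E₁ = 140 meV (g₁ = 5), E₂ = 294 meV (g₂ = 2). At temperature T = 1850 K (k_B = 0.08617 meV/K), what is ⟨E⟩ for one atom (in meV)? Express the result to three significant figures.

60.0 meV

k_BT = 0.08617 × 1850 K = 159.41 meV.
Eᵢ/kT = 0, 0.87824, 1.8443.
Z = Σ gᵢe^(−Eᵢ/kT) = 4·e^(−0) + 5·e^(−0.87824) + 2·e^(−1.8443) = 4.0000 + 2.0776 + 0.31627 = 6.3939.
⟨E⟩ = Σ Eᵢ gᵢe^(−Eᵢ/kT) / Z = (0·4.0000 + 140·2.0776 + 294·0.31627) / 6.3939 = 60.0 meV.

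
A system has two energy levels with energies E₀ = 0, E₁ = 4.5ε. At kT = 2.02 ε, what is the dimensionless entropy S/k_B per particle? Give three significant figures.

Eᵢ/kT = 0, 2.2277.
Z = Σ e^(−Eᵢ/kT) = e^(−0) + e^(−2.2277) = 1.0000 + 0.10778 = 1.1078.
⟨E⟩ = Σ EᵢPᵢ = 0.43781 ε.
S/k_B = ln Z + ⟨E⟩/kT = ln(1.1078) + 0.43781/2.02 = 0.10238 + 0.21674 = 0.319.

0.319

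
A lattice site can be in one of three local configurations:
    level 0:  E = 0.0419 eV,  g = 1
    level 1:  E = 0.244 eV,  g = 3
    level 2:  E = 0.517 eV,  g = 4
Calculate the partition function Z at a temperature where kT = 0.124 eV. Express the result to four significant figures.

Eᵢ/kT = 0.337903, 1.96774, 4.16935.
Z = Σ gᵢe^(−Eᵢ/kT) = 1·e^(−0.337903) + 3·e^(−1.96774) + 4·e^(−4.16935) = 0.713264 + 0.419317 + 0.0618492 = 1.19443.

Z = 1.194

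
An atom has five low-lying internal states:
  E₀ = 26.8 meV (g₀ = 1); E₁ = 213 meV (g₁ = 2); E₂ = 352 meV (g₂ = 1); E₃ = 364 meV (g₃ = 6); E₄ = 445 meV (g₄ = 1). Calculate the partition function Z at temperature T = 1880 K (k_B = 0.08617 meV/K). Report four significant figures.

Z = 2.197

k_BT = 0.08617 × 1880 K = 162.000 meV.
Eᵢ/kT = 0.165432, 1.31481, 2.17284, 2.24691, 2.74691.
Z = Σ gᵢe^(−Eᵢ/kT) = 1·e^(−0.165432) + 2·e^(−1.31481) + 1·e^(−2.17284) + 6·e^(−2.24691) + 1·e^(−2.74691) = 0.847527 + 0.537051 + 0.113854 + 0.634352 + 0.0641257 = 2.19691.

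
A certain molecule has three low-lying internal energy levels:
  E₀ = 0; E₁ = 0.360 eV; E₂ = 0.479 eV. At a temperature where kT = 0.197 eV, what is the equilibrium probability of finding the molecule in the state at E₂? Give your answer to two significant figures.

0.070

Eᵢ/kT = 0, 1.827, 2.431.
Z = Σ e^(−Eᵢ/kT) = e^(−0) + e^(−1.827) + e^(−2.431) = 1.000 + 0.1609 + 0.08795 = 1.249.
P₂ = e^(−E₂/kT) / Z = 0.08795/1.249 = 0.070.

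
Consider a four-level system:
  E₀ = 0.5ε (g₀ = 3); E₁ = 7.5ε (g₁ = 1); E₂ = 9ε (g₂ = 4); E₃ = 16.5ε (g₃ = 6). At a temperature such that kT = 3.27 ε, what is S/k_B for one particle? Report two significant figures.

Eᵢ/kT = 0.1529, 2.294, 2.752, 5.046.
Z = Σ gᵢe^(−Eᵢ/kT) = 3·e^(−0.1529) + 1·e^(−2.294) + 4·e^(−2.752) + 6·e^(−5.046) = 2.575 + 0.1009 + 0.2552 + 0.03861 = 2.970.
⟨E⟩ = Σ EᵢPᵢ = 1.676 ε.
S/k_B = ln Z + ⟨E⟩/kT = ln(2.970) + 1.676/3.27 = 1.089 + 0.5125 = 1.6.

1.6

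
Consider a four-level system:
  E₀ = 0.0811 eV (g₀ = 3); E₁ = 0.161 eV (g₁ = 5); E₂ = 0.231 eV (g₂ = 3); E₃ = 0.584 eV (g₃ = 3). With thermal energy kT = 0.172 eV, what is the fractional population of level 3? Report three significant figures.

Eᵢ/kT = 0.47151, 0.93605, 1.3430, 3.3953.
Z = Σ gᵢe^(−Eᵢ/kT) = 3·e^(−0.47151) + 5·e^(−0.93605) + 3·e^(−1.3430) + 3·e^(−3.3953) = 1.8722 + 1.9609 + 0.78318 + 0.10059 = 4.7169.
P₃ = g₃ e^(−E₃/kT) / Z = 0.10059/4.7169 = 0.0213.

0.0213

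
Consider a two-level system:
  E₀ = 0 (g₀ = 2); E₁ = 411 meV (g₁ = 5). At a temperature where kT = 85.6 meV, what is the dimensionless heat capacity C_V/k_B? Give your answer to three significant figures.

0.455

Eᵢ/kT = 0, 4.8014.
Z = Σ gᵢe^(−Eᵢ/kT) = 2·e^(−0) + 5·e^(−4.8014) = 2.0000 + 0.041091 = 2.0411.
⟨E⟩ = 8.2742 meV, ⟨E²⟩ = 3400.7 meV².
C_V/k_B = (⟨E²⟩ − ⟨E⟩²)/(kT)² = (3400.7 − 68.462)/7327.4 = 0.455.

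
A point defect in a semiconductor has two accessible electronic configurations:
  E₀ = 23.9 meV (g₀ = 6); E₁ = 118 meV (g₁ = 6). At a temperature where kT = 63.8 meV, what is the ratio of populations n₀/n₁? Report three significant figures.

4.37

n₀/n₁ = (g₀/g₁) exp[−(E₀−E₁)/kT] = (6/6) × exp(−(-94.1 meV)/(63.8 meV)) = (6/6) × exp(1.4749) = 4.37.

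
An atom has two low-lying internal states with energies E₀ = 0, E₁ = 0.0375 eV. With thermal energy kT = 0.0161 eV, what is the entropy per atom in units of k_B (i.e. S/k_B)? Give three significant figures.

0.300

Eᵢ/kT = 0, 2.3292.
Z = Σ e^(−Eᵢ/kT) = e^(−0) + e^(−2.3292) = 1.0000 + 0.097374 = 1.0974.
⟨E⟩ = Σ EᵢPᵢ = 0.0033274 eV.
S/k_B = ln Z + ⟨E⟩/kT = ln(1.0974) + 0.0033274/0.0161 = 0.092944 + 0.20667 = 0.300.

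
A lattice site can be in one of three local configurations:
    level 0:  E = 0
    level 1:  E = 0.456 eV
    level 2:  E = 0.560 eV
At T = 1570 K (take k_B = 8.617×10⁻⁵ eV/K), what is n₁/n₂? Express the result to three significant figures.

2.16

k_BT = 8.617×10⁻⁵ × 1570 K = 0.13529 eV.
n₁/n₂ = exp[−(E₁−E₂)/kT] = exp(−(-0.104 eV)/(0.13529 eV)) = exp(0.76872) = 2.16.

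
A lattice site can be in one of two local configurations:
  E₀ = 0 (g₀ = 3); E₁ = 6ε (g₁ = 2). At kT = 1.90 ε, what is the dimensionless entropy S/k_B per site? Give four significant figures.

Eᵢ/kT = 0, 3.15789.
Z = Σ gᵢe^(−Eᵢ/kT) = 3·e^(−0) + 2·e^(−3.15789) = 3.00000 + 0.0850307 = 3.08503.
⟨E⟩ = Σ EᵢPᵢ = 0.165374 ε.
S/k_B = ln Z + ⟨E⟩/kT = ln(3.08503) + 0.165374/1.90 = 1.12656 + 0.0870389 = 1.214.

1.214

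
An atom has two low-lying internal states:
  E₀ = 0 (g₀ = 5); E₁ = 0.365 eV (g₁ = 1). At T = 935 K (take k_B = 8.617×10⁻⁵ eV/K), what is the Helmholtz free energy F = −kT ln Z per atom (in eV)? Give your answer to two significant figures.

-0.13 eV

k_BT = 8.617×10⁻⁵ × 935 K = 0.08057 eV.
Eᵢ/kT = 0, 4.530.
Z = Σ gᵢe^(−Eᵢ/kT) = 5·e^(−0) + 1·e^(−4.530) = 5.000 + 0.01078 = 5.011.
F = −kT ln Z = −0.08057 × ln(5.011) = −0.08057 × 1.612 = -0.13 eV.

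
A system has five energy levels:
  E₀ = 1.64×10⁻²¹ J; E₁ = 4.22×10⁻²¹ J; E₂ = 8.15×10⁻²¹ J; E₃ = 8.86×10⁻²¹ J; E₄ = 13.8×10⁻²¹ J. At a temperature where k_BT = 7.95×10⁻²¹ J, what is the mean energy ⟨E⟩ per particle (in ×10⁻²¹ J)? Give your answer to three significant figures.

Eᵢ/kT = 0.20629, 0.53082, 1.0252, 1.1145, 1.7358.
Z = Σ e^(−Eᵢ/kT) = e^(−0.20629) + e^(−0.53082) + e^(−1.0252) + e^(−1.1145) + e^(−1.7358) = 0.81360 + 0.58812 + 0.35872 + 0.32808 + 0.17626 = 2.2648.
⟨E⟩ = Σ Eᵢ e^(−Eᵢ/kT) / Z = (1.64·0.81360 + 4.22·0.58812 + 8.15·0.35872 + 8.86·0.32808 + 13.8·0.17626) / 2.2648 = 5.33 ×10⁻²¹ J.

5.33 ×10⁻²¹ J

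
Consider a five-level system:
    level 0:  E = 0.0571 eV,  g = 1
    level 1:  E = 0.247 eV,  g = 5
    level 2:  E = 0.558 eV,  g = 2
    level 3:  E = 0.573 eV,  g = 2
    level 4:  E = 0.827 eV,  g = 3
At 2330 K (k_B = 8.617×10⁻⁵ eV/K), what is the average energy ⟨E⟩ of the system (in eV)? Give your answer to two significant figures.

k_BT = 8.617×10⁻⁵ × 2330 K = 0.2008 eV.
Eᵢ/kT = 0.2844, 1.230, 2.779, 2.854, 4.119.
Z = Σ gᵢe^(−Eᵢ/kT) = 1·e^(−0.2844) + 5·e^(−1.230) + 2·e^(−2.779) + 2·e^(−2.854) + 3·e^(−4.119) = 0.7525 + 1.461 + 0.1242 + 0.1152 + 0.04878 = 2.502.
⟨E⟩ = Σ Eᵢ gᵢe^(−Eᵢ/kT) / Z = (0.0571·0.7525 + 0.247·1.461 + 0.558·0.1242 + 0.573·0.1152 + 0.827·0.04878) / 2.502 = 0.23 eV.

0.23 eV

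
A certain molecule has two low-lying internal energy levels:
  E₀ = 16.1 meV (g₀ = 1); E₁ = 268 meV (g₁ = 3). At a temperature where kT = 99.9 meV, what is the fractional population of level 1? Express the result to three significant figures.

Eᵢ/kT = 0.16116, 2.6827.
Z = Σ gᵢe^(−Eᵢ/kT) = 1·e^(−0.16116) + 3·e^(−2.6827) = 0.85116 + 0.20513 = 1.0563.
P₁ = g₁ e^(−E₁/kT) / Z = 0.20513/1.0563 = 0.194.

0.194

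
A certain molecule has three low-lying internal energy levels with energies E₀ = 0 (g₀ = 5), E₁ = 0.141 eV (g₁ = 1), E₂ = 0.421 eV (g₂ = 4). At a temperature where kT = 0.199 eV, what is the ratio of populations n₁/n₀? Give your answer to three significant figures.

0.0985

n₁/n₀ = (g₁/g₀) exp[−(E₁−E₀)/kT] = (1/5) × exp(−(0.141 eV)/(0.199 eV)) = (1/5) × exp(-0.70854) = 0.0985.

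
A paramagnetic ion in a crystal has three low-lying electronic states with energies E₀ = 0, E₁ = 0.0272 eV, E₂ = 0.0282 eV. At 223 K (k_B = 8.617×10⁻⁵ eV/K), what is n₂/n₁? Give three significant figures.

k_BT = 8.617×10⁻⁵ × 223 K = 0.019216 eV.
n₂/n₁ = exp[−(E₂−E₁)/kT] = exp(−(0.0010 eV)/(0.019216 eV)) = exp(-0.052040) = 0.949.

0.949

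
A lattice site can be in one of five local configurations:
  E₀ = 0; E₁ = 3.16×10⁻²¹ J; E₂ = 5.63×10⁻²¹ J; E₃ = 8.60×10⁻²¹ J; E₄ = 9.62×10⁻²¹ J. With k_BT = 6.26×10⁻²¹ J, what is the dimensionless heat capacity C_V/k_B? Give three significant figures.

Eᵢ/kT = 0, 0.50479, 0.89936, 1.3738, 1.5367.
Z = Σ e^(−Eᵢ/kT) = e^(−0) + e^(−0.50479) + e^(−0.89936) + e^(−1.3738) + e^(−1.5367) = 1.0000 + 0.60363 + 0.40683 + 0.25314 + 0.21509 = 2.4787.
⟨E⟩ = 3.4067, ⟨E²⟩ = 23.218.
C_V/k_B = (⟨E²⟩ − ⟨E⟩²)/(kT)² = (23.218 − 11.606)/39.188 = 0.296.

0.296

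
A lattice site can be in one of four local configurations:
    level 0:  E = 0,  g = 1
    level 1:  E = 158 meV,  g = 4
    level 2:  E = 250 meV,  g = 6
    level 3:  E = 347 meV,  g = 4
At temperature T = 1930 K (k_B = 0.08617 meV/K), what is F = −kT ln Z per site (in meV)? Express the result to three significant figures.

k_BT = 0.08617 × 1930 K = 166.31 meV.
Eᵢ/kT = 0, 0.95003, 1.5032, 2.0865.
Z = Σ gᵢe^(−Eᵢ/kT) = 1·e^(−0) + 4·e^(−0.95003) + 6·e^(−1.5032) + 4·e^(−2.0865) = 1.0000 + 1.5469 + 1.3345 + 0.49648 = 4.3779.
F = −kT ln Z = −166.31 × ln(4.3779) = −166.31 × 1.4766 = -246 meV.

-246 meV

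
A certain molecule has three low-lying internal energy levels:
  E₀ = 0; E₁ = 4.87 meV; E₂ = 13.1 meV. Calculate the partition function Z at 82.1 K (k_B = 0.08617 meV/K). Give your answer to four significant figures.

k_BT = 0.08617 × 82.1 K = 7.07456 meV.
Eᵢ/kT = 0, 0.688382, 1.85171.
Z = Σ e^(−Eᵢ/kT) = e^(−0) + e^(−0.688382) + e^(−1.85171) = 1.00000 + 0.502388 + 0.156969 = 1.65936.

Z = 1.659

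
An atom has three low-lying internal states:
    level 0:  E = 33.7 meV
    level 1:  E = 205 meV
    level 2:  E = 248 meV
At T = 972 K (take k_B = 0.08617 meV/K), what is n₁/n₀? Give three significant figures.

k_BT = 0.08617 × 972 K = 83.757 meV.
n₁/n₀ = exp[−(E₁−E₀)/kT] = exp(−(171.3 meV)/(83.757 meV)) = exp(-2.0452) = 0.129.

0.129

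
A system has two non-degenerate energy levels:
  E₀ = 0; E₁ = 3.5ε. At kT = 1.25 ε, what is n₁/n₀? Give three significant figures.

n₁/n₀ = exp[−(E₁−E₀)/kT] = exp(−(3.5ε)/(1.25ε)) = exp(-2.8000) = 0.0608.

0.0608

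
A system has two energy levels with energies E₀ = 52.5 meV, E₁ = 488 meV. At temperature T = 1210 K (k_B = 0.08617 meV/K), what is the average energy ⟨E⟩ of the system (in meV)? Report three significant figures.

k_BT = 0.08617 × 1210 K = 104.27 meV.
Eᵢ/kT = 0.50350, 4.6802.
Z = Σ e^(−Eᵢ/kT) = e^(−0.50350) + e^(−4.6802) = 0.60441 + 0.0092772 = 0.61369.
⟨E⟩ = Σ Eᵢ e^(−Eᵢ/kT) / Z = (52.5·0.60441 + 488·0.0092772) / 0.61369 = 59.1 meV.

59.1 meV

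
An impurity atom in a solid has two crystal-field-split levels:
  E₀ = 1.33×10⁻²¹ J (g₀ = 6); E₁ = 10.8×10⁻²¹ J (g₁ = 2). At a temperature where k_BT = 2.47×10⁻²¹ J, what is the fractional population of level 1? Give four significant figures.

0.007156

Eᵢ/kT = 0.538462, 4.37247.
Z = Σ gᵢe^(−Eᵢ/kT) = 6·e^(−0.538462) + 2·e^(−4.37247) = 3.50187 + 0.0252401 = 3.52711.
P₁ = g₁ e^(−E₁/kT) / Z = 0.0252401/3.52711 = 0.007156.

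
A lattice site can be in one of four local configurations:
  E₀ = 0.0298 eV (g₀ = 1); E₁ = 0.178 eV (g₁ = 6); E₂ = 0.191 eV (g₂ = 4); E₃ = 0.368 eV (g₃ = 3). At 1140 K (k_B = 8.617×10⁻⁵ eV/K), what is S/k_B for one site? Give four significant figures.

k_BT = 8.617×10⁻⁵ × 1140 K = 0.0982338 eV.
Eᵢ/kT = 0.303358, 1.81200, 1.94434, 3.74616.
Z = Σ gᵢe^(−Eᵢ/kT) = 1·e^(−0.303358) + 6·e^(−1.81200) + 4·e^(−1.94434) + 3·e^(−3.74616) = 0.738335 + 0.979963 + 0.572327 + 0.0708247 = 2.36145.
⟨E⟩ = Σ EᵢPᵢ = 0.140513 eV.
S/k_B = ln Z + ⟨E⟩/kT = ln(2.36145) + 0.140513/0.0982338 = 0.859276 + 1.43039 = 2.290.

2.290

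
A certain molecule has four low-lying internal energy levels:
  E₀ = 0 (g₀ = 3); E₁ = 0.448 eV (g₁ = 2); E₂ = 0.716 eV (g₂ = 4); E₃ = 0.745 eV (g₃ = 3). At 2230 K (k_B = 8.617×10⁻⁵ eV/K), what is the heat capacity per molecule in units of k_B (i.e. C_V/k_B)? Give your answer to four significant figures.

0.8939

k_BT = 8.617×10⁻⁵ × 2230 K = 0.192159 eV.
Eᵢ/kT = 0, 2.33140, 3.72608, 3.87700.
Z = Σ gᵢe^(−Eᵢ/kT) = 3·e^(−0) + 2·e^(−2.33140) + 4·e^(−3.72608) + 3·e^(−3.87700) = 3.00000 + 0.194319 + 0.0963483 + 0.0621386 = 3.35281.
⟨E⟩ = 0.0603475 eV, ⟨E²⟩ = 0.0366506 eV².
C_V/k_B = (⟨E²⟩ − ⟨E⟩²)/(kT)² = (0.0366506 − 0.00364182)/0.0369251 = 0.8939.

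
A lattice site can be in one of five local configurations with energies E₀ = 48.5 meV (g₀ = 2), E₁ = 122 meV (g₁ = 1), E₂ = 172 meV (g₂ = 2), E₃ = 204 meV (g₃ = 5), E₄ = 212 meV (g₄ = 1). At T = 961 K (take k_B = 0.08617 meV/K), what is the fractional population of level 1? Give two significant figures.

0.11

k_BT = 0.08617 × 961 K = 82.81 meV.
Eᵢ/kT = 0.5857, 1.473, 2.077, 2.463, 2.560.
Z = Σ gᵢe^(−Eᵢ/kT) = 2·e^(−0.5857) + 1·e^(−1.473) + 2·e^(−2.077) + 5·e^(−2.463) + 1·e^(−2.560) = 1.113 + 0.2292 + 0.2506 + 0.4259 + 0.07730 = 2.096.
P₁ = g₁ e^(−E₁/kT) / Z = 0.2292/2.096 = 0.11.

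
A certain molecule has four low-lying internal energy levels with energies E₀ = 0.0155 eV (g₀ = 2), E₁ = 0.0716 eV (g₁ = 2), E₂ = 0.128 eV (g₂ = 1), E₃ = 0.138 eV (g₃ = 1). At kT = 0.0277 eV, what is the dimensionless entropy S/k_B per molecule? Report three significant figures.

1.12

Eᵢ/kT = 0.55957, 2.5848, 4.6209, 4.9819.
Z = Σ gᵢe^(−Eᵢ/kT) = 2·e^(−0.55957) + 2·e^(−2.5848) + 1·e^(−4.6209) + 1·e^(−4.9819) = 1.1429 + 0.15082 + 0.0098439 + 0.0068610 = 1.3104.
⟨E⟩ = Σ EᵢPᵢ = 0.023444 eV.
S/k_B = ln Z + ⟨E⟩/kT = ln(1.3104) + 0.023444/0.0277 = 0.27033 + 0.84635 = 1.12.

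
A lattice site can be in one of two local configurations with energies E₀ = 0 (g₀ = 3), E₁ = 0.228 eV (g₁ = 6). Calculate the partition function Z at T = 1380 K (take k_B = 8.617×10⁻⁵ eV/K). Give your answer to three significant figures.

k_BT = 8.617×10⁻⁵ × 1380 K = 0.11891 eV.
Eᵢ/kT = 0, 1.9174.
Z = Σ gᵢe^(−Eᵢ/kT) = 3·e^(−0) + 6·e^(−1.9174) = 3.0000 + 0.88193 = 3.8819.

Z = 3.88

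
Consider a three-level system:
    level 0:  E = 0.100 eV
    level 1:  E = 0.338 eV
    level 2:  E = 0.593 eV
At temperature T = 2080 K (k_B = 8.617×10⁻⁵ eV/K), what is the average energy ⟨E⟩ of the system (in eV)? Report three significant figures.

0.171 eV

k_BT = 8.617×10⁻⁵ × 2080 K = 0.17923 eV.
Eᵢ/kT = 0.55794, 1.8858, 3.3086.
Z = Σ e^(−Eᵢ/kT) = e^(−0.55794) + e^(−1.8858) + e^(−3.3086) = 0.57239 + 0.15171 + 0.036567 = 0.76067.
⟨E⟩ = Σ Eᵢ e^(−Eᵢ/kT) / Z = (0.100·0.57239 + 0.338·0.15171 + 0.593·0.036567) / 0.76067 = 0.171 eV.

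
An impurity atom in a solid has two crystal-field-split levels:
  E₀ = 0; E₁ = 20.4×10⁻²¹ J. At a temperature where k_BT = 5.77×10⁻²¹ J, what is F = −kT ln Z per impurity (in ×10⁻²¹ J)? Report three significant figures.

Eᵢ/kT = 0, 3.5355.
Z = Σ e^(−Eᵢ/kT) = e^(−0) + e^(−3.5355) = 1.0000 + 0.029144 = 1.0291.
F = −kT ln Z = −5.77 × ln(1.0291) = −5.77 × 0.028685 = -0.166 ×10⁻²¹ J.

-0.166 ×10⁻²¹ J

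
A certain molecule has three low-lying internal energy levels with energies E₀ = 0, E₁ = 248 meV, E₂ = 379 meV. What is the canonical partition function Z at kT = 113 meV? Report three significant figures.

Z = 1.15

Eᵢ/kT = 0, 2.1947, 3.3540.
Z = Σ e^(−Eᵢ/kT) = e^(−0) + e^(−2.1947) + e^(−3.3540) = 1.0000 + 0.11139 + 0.034944 = 1.1463.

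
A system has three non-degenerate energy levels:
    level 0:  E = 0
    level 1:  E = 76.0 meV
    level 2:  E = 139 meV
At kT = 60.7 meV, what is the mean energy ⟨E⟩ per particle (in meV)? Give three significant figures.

Eᵢ/kT = 0, 1.2521, 2.2900.
Z = Σ e^(−Eᵢ/kT) = e^(−0) + e^(−1.2521) + e^(−2.2900) = 1.0000 + 0.28590 + 0.10127 = 1.3872.
⟨E⟩ = Σ Eᵢ e^(−Eᵢ/kT) / Z = (0·1.0000 + 76.0·0.28590 + 139·0.10127) / 1.3872 = 25.8 meV.

25.8 meV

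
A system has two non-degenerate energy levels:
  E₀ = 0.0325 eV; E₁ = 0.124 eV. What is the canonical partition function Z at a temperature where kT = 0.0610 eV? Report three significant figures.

Z = 0.718

Eᵢ/kT = 0.53279, 2.0328.
Z = Σ e^(−Eᵢ/kT) = e^(−0.53279) + e^(−2.0328) = 0.58697 + 0.13097 = 0.71794.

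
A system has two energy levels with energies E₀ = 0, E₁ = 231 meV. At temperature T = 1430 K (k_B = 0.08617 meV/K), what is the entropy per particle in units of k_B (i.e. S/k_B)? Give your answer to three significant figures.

k_BT = 0.08617 × 1430 K = 123.22 meV.
Eᵢ/kT = 0, 1.8747.
Z = Σ e^(−Eᵢ/kT) = e^(−0) + e^(−1.8747) = 1.0000 + 0.15340 = 1.1534.
⟨E⟩ = Σ EᵢPᵢ = 30.723 meV.
S/k_B = ln Z + ⟨E⟩/kT = ln(1.1534) + 30.723/123.22 = 0.14271 + 0.24933 = 0.392.

0.392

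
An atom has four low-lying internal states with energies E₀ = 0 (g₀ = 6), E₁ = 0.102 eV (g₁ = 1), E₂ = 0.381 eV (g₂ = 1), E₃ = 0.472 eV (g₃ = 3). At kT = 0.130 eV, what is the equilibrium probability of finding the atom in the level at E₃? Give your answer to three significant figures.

Eᵢ/kT = 0, 0.78462, 2.9308, 3.6308.
Z = Σ gᵢe^(−Eᵢ/kT) = 6·e^(−0) + 1·e^(−0.78462) + 1·e^(−2.9308) + 3·e^(−3.6308) = 6.0000 + 0.45629 + 0.053354 + 0.079485 = 6.5891.
P₃ = g₃ e^(−E₃/kT) / Z = 0.079485/6.5891 = 0.0121.

0.0121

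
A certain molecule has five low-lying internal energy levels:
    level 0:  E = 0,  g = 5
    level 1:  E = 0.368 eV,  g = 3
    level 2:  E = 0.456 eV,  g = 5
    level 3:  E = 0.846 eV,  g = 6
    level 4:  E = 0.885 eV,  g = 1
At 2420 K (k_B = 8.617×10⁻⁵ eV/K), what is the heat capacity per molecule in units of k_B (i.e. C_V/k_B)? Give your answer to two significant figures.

0.83

k_BT = 8.617×10⁻⁵ × 2420 K = 0.2085 eV.
Eᵢ/kT = 0, 1.765, 2.187, 4.058, 4.245.
Z = Σ gᵢe^(−Eᵢ/kT) = 5·e^(−0) + 3·e^(−1.765) + 5·e^(−2.187) + 6·e^(−4.058) + 1·e^(−4.245) = 5.000 + 0.5136 + 0.5613 + 0.1037 + 0.01434 = 6.193.
⟨E⟩ = 0.08806 eV, ⟨E²⟩ = 0.04388 eV².
C_V/k_B = (⟨E²⟩ − ⟨E⟩²)/(kT)² = (0.04388 − 0.007755)/0.04347 = 0.83.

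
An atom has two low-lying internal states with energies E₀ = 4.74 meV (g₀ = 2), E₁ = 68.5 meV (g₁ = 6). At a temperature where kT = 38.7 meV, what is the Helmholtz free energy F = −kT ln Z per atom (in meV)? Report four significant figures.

Eᵢ/kT = 0.122481, 1.77003.
Z = Σ gᵢe^(−Eᵢ/kT) = 2·e^(−0.122481) + 6·e^(−1.77003) = 1.76945 + 1.02197 = 2.79142.
F = −kT ln Z = −38.7 × ln(2.79142) = −38.7 × 1.02655 = -39.73 meV.

-39.73 meV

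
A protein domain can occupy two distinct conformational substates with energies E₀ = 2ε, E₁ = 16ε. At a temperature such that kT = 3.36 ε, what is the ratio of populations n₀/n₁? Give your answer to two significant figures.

65

n₀/n₁ = exp[−(E₀−E₁)/kT] = exp(−(-14ε)/(3.36ε)) = exp(4.167) = 65.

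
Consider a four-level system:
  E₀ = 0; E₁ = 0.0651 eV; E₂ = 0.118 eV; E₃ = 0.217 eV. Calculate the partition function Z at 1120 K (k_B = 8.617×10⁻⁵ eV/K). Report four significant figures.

k_BT = 8.617×10⁻⁵ × 1120 K = 0.0965104 eV.
Eᵢ/kT = 0, 0.674539, 1.22267, 2.24846.
Z = Σ e^(−Eᵢ/kT) = e^(−0) + e^(−0.674539) + e^(−1.22267) + e^(−2.24846) = 1.00000 + 0.509391 + 0.294443 + 0.105562 = 1.90940.

Z = 1.909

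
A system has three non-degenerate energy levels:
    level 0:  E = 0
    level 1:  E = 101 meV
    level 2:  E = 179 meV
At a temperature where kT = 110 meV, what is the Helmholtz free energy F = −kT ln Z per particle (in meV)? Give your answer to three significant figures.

-51.4 meV

Eᵢ/kT = 0, 0.91818, 1.6273.
Z = Σ e^(−Eᵢ/kT) = e^(−0) + e^(−0.91818) + e^(−1.6273) = 1.0000 + 0.39925 + 0.19646 = 1.5957.
F = −kT ln Z = −110 × ln(1.5957) = −110 × 0.46731 = -51.4 meV.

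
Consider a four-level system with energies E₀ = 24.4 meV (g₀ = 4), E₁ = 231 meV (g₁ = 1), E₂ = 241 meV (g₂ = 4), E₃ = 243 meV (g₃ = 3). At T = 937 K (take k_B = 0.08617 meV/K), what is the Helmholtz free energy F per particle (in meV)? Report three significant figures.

-98.0 meV

k_BT = 0.08617 × 937 K = 80.741 meV.
Eᵢ/kT = 0.30220, 2.8610, 2.9849, 3.0096.
Z = Σ gᵢe^(−Eᵢ/kT) = 4·e^(−0.30220) + 1·e^(−2.8610) + 4·e^(−2.9849) + 3·e^(−3.0096) = 2.9568 + 0.057212 + 0.20218 + 0.14793 = 3.3641.
F = −kT ln Z = −80.741 × ln(3.3641) = −80.741 × 1.2132 = -98.0 meV.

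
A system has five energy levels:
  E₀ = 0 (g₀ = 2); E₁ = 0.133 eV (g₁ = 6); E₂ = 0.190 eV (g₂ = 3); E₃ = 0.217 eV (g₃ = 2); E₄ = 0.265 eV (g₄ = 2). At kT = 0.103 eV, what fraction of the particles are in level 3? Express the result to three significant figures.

Eᵢ/kT = 0, 1.2913, 1.8447, 2.1068, 2.5728.
Z = Σ gᵢe^(−Eᵢ/kT) = 2·e^(−0) + 6·e^(−1.2913) + 3·e^(−1.8447) + 2·e^(−2.1068) + 2·e^(−2.5728) = 2.0000 + 1.6495 + 0.47422 + 0.24325 + 0.15264 = 4.5196.
P₃ = g₃ e^(−E₃/kT) / Z = 0.24325/4.5196 = 0.0538.

0.0538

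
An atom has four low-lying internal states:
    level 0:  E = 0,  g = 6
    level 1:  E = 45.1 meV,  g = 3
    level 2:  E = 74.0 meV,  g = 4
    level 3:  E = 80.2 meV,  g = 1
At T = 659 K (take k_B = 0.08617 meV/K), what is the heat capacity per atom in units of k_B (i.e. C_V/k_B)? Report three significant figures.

k_BT = 0.08617 × 659 K = 56.786 meV.
Eᵢ/kT = 0, 0.79421, 1.3031, 1.4123.
Z = Σ gᵢe^(−Eᵢ/kT) = 6·e^(−0) + 3·e^(−0.79421) + 4·e^(−1.3031) + 1·e^(−1.4123) = 6.0000 + 1.3558 + 1.0868 + 0.24358 = 8.6862.
⟨E⟩ = 18.547 meV, ⟨E²⟩ = 1183.0 meV².
C_V/k_B = (⟨E²⟩ − ⟨E⟩²)/(kT)² = (1183.0 − 343.99)/3224.6 = 0.260.

0.260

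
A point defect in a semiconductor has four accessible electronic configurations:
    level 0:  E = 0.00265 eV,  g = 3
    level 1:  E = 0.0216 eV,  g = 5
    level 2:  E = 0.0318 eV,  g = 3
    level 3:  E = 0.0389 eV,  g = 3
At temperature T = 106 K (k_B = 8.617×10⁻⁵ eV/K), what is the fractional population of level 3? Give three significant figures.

k_BT = 8.617×10⁻⁵ × 106 K = 0.0091340 eV.
Eᵢ/kT = 0.29012, 2.3648, 3.4815, 4.2588.
Z = Σ gᵢe^(−Eᵢ/kT) = 3·e^(−0.29012) + 5·e^(−2.3648) + 3·e^(−3.4815) + 3·e^(−4.2588) = 2.2445 + 0.46984 + 0.092284 + 0.042418 = 2.8490.
P₃ = g₃ e^(−E₃/kT) / Z = 0.042418/2.8490 = 0.0149.

0.0149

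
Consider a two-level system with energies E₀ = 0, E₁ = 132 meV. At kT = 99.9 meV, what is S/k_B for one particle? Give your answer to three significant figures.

Eᵢ/kT = 0, 1.3213.
Z = Σ e^(−Eᵢ/kT) = e^(−0) + e^(−1.3213) = 1.0000 + 0.26679 = 1.2668.
⟨E⟩ = Σ EᵢPᵢ = 27.799 meV.
S/k_B = ln Z + ⟨E⟩/kT = ln(1.2668) + 27.799/99.9 = 0.23649 + 0.27827 = 0.515.

0.515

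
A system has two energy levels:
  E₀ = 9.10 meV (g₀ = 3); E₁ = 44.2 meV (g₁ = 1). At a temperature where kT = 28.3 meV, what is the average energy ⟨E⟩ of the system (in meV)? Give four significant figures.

12.19 meV

Eᵢ/kT = 0.321555, 1.56184.
Z = Σ gᵢe^(−Eᵢ/kT) = 3·e^(−0.321555) + 1·e^(−1.56184) = 2.17506 + 0.209750 = 2.38481.
⟨E⟩ = Σ Eᵢ gᵢe^(−Eᵢ/kT) / Z = (9.10·2.17506 + 44.2·0.209750) / 2.38481 = 12.19 meV.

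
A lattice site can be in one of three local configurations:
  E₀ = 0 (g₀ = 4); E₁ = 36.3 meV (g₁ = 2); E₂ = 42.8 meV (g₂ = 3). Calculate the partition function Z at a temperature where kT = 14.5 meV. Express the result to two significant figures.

Z = 4.3

Eᵢ/kT = 0, 2.503, 2.952.
Z = Σ gᵢe^(−Eᵢ/kT) = 4·e^(−0) + 2·e^(−2.503) + 3·e^(−2.952) = 4.000 + 0.1637 + 0.1567 = 4.320.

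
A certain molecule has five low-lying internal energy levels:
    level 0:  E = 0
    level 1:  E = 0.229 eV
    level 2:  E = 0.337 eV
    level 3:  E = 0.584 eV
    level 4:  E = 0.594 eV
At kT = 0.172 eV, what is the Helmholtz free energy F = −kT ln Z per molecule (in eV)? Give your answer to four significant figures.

Eᵢ/kT = 0, 1.33140, 1.95930, 3.39535, 3.45349.
Z = Σ e^(−Eᵢ/kT) = e^(−0) + e^(−1.33140) + e^(−1.95930) + e^(−3.39535) + e^(−3.45349) = 1.00000 + 0.264107 + 0.140957 + 0.0335288 + 0.0316350 = 1.47023.
F = −kT ln Z = −0.172 × ln(1.47023) = −0.172 × 0.385419 = -0.06629 eV.

-0.06629 eV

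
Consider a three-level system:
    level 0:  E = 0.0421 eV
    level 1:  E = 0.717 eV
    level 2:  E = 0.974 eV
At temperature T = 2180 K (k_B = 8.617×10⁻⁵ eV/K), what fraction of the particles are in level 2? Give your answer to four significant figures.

k_BT = 8.617×10⁻⁵ × 2180 K = 0.187851 eV.
Eᵢ/kT = 0.224114, 3.81685, 5.18496.
Z = Σ e^(−Eᵢ/kT) = e^(−0.224114) + e^(−3.81685) + e^(−5.18496) = 0.799224 + 0.0219970 + 0.00560016 = 0.826821.
P₂ = e^(−E₂/kT) / Z = 0.00560016/0.826821 = 0.006773.

0.006773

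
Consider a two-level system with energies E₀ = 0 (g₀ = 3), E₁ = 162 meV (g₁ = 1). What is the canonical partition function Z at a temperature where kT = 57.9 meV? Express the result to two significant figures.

Z = 3.1

Eᵢ/kT = 0, 2.798.
Z = Σ gᵢe^(−Eᵢ/kT) = 3·e^(−0) + 1·e^(−2.798) = 3.000 + 0.06093 = 3.061.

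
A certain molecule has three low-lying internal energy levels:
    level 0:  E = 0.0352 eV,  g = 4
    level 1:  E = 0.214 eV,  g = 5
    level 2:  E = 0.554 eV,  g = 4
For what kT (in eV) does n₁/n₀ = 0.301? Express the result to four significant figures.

0.1256 eV

n₁/n₀ = (g₁/g₀) exp[−(E₁−E₀)/kT] = 0.301.
⇒ (E₁−E₀)/kT = ln((5/4)/0.301) = ln(4.15282) = 1.42379.
kT = 0.1788 eV / 1.42379 = 0.1256 eV.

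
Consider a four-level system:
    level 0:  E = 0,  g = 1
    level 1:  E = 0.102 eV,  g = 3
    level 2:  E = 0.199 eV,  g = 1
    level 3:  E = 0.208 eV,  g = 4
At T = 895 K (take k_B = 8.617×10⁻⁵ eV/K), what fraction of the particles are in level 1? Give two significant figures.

0.37

k_BT = 8.617×10⁻⁵ × 895 K = 0.07712 eV.
Eᵢ/kT = 0, 1.323, 2.580, 2.697.
Z = Σ gᵢe^(−Eᵢ/kT) = 1·e^(−0) + 3·e^(−1.323) + 1·e^(−2.580) + 4·e^(−2.697) = 1.000 + 0.7990 + 0.07577 + 0.2696 = 2.144.
P₁ = g₁ e^(−E₁/kT) / Z = 0.7990/2.144 = 0.37.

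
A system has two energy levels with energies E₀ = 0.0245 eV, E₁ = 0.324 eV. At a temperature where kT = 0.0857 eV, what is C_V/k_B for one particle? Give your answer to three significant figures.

Eᵢ/kT = 0.28588, 3.7806.
Z = Σ e^(−Eᵢ/kT) = e^(−0.28588) + e^(−3.7806) = 0.75135 + 0.022809 = 0.77416.
⟨E⟩ = 0.033324 eV, ⟨E²⟩ = 0.0036755 eV².
C_V/k_B = (⟨E²⟩ − ⟨E⟩²)/(kT)² = (0.0036755 − 0.0011105)/0.0073445 = 0.349.

0.349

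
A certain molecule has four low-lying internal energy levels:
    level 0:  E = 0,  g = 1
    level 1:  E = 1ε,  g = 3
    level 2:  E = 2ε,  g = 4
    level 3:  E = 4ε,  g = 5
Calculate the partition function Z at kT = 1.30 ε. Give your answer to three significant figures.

Z = 3.48

Eᵢ/kT = 0, 0.76923, 1.5385, 3.0769.
Z = Σ gᵢe^(−Eᵢ/kT) = 1·e^(−0) + 3·e^(−0.76923) + 4·e^(−1.5385) + 5·e^(−3.0769) = 1.0000 + 1.3901 + 0.85881 + 0.23051 = 3.4794.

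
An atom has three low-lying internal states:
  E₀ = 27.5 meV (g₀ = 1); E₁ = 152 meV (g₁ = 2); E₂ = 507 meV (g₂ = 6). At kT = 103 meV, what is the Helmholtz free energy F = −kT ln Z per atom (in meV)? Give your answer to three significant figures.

-24.3 meV

Eᵢ/kT = 0.26699, 1.4757, 4.9223.
Z = Σ gᵢe^(−Eᵢ/kT) = 1·e^(−0.26699) + 2·e^(−1.4757) + 6·e^(−4.9223) = 0.76568 + 0.45724 + 0.043694 = 1.2666.
F = −kT ln Z = −103 × ln(1.2666) = −103 × 0.23634 = -24.3 meV.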